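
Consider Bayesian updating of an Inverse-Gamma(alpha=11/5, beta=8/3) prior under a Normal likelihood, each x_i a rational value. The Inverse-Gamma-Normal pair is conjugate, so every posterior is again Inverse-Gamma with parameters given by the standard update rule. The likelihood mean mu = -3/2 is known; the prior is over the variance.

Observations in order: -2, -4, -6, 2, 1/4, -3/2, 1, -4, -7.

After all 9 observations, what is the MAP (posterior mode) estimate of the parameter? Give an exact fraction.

21635/3696

obs 1: x=-2 → posterior Inverse-Gamma(27/10, 67/24)
obs 2: x=-4 → posterior Inverse-Gamma(16/5, 71/12)
obs 3: x=-6 → posterior Inverse-Gamma(37/10, 385/24)
obs 4: x=2 → posterior Inverse-Gamma(21/5, 133/6)
obs 5: x=1/4 → posterior Inverse-Gamma(47/10, 2275/96)
obs 6: x=-3/2 → posterior Inverse-Gamma(26/5, 2275/96)
obs 7: x=1 → posterior Inverse-Gamma(57/10, 2575/96)
obs 8: x=-4 → posterior Inverse-Gamma(31/5, 2875/96)
obs 9: x=-7 → posterior Inverse-Gamma(67/10, 4327/96)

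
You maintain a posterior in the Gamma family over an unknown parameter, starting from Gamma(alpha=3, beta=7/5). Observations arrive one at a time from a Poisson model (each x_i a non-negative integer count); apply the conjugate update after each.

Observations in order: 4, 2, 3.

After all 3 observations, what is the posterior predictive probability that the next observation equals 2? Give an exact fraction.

8355751710181990400/36472996377170786403

obs 1: x=4 → posterior Gamma(7, 12/5)
obs 2: x=2 → posterior Gamma(9, 17/5)
obs 3: x=3 → posterior Gamma(12, 22/5)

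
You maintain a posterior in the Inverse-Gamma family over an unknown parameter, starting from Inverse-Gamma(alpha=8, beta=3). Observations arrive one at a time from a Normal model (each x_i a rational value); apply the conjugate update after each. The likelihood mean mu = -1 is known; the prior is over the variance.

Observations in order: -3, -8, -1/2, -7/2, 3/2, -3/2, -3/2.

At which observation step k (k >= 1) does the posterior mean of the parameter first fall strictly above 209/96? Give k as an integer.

k = 2

obs 1: x=-3 → posterior Inverse-Gamma(17/2, 5)
obs 2: x=-8 → posterior Inverse-Gamma(9, 59/2)
obs 3: x=-1/2 → posterior Inverse-Gamma(19/2, 237/8)
obs 4: x=-7/2 → posterior Inverse-Gamma(10, 131/4)
obs 5: x=3/2 → posterior Inverse-Gamma(21/2, 287/8)
obs 6: x=-3/2 → posterior Inverse-Gamma(11, 36)
obs 7: x=-3/2 → posterior Inverse-Gamma(23/2, 289/8)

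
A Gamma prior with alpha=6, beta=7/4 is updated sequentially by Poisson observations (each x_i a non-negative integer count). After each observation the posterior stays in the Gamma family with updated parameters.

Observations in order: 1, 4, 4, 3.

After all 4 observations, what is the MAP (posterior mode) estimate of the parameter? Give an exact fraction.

68/23

obs 1: x=1 → posterior Gamma(7, 11/4)
obs 2: x=4 → posterior Gamma(11, 15/4)
obs 3: x=4 → posterior Gamma(15, 19/4)
obs 4: x=3 → posterior Gamma(18, 23/4)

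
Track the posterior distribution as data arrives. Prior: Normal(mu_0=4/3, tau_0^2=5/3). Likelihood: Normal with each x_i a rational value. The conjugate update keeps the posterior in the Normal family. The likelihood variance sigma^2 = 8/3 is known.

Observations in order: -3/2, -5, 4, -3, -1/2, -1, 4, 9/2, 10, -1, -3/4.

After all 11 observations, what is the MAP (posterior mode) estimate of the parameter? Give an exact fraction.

obs 1: x=-3/2 → posterior Normal(19/78, 40/39)
obs 2: x=-5 → posterior Normal(-131/108, 20/27)
obs 3: x=4 → posterior Normal(-11/138, 40/69)
obs 4: x=-3 → posterior Normal(-101/168, 10/21)
obs 5: x=-1/2 → posterior Normal(-58/99, 40/99)
obs 6: x=-1 → posterior Normal(-73/114, 20/57)
obs 7: x=4 → posterior Normal(-13/129, 40/129)
obs 8: x=9/2 → posterior Normal(109/288, 5/18)
obs 9: x=10 → posterior Normal(409/318, 40/159)
obs 10: x=-1 → posterior Normal(379/348, 20/87)
obs 11: x=-3/4 → posterior Normal(713/756, 40/189)

713/756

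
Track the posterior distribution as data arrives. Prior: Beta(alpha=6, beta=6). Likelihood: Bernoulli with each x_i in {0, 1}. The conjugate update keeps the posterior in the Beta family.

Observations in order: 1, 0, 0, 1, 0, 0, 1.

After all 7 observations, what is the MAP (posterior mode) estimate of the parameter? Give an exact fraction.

8/17

obs 1: x=1 → posterior Beta(7, 6)
obs 2: x=0 → posterior Beta(7, 7)
obs 3: x=0 → posterior Beta(7, 8)
obs 4: x=1 → posterior Beta(8, 8)
obs 5: x=0 → posterior Beta(8, 9)
obs 6: x=0 → posterior Beta(8, 10)
obs 7: x=1 → posterior Beta(9, 10)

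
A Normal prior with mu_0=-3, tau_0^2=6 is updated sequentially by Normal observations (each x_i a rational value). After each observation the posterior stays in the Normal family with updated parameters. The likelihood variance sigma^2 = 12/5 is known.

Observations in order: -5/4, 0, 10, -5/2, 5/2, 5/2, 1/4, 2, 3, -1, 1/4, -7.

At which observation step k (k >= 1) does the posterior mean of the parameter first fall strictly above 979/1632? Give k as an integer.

k = 3

obs 1: x=-5/4 → posterior Normal(-7/4, 12/7)
obs 2: x=0 → posterior Normal(-49/48, 1)
obs 3: x=10 → posterior Normal(151/68, 12/17)
obs 4: x=-5/2 → posterior Normal(101/88, 6/11)
obs 5: x=5/2 → posterior Normal(151/108, 4/9)
obs 6: x=5/2 → posterior Normal(201/128, 3/8)
obs 7: x=1/4 → posterior Normal(103/74, 12/37)
obs 8: x=2 → posterior Normal(41/28, 2/7)
obs 9: x=3 → posterior Normal(153/94, 12/47)
obs 10: x=-1 → posterior Normal(11/8, 3/13)
obs 11: x=1/4 → posterior Normal(97/76, 4/19)
obs 12: x=-7 → posterior Normal(151/248, 6/31)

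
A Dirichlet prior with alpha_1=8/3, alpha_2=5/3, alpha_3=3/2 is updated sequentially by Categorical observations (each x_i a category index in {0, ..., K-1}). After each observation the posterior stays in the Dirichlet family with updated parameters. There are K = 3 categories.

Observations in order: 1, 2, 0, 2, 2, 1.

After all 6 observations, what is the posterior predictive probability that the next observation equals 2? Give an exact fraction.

27/71

obs 1: x=1 → posterior Dirichlet(8/3, 8/3, 3/2)
obs 2: x=2 → posterior Dirichlet(8/3, 8/3, 5/2)
obs 3: x=0 → posterior Dirichlet(11/3, 8/3, 5/2)
obs 4: x=2 → posterior Dirichlet(11/3, 8/3, 7/2)
obs 5: x=2 → posterior Dirichlet(11/3, 8/3, 9/2)
obs 6: x=1 → posterior Dirichlet(11/3, 11/3, 9/2)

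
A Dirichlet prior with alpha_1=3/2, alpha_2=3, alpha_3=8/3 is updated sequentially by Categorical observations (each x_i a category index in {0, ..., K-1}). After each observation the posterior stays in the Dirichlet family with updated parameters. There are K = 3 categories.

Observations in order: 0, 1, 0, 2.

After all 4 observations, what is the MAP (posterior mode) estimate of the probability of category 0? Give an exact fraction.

obs 1: x=0 → posterior Dirichlet(5/2, 3, 8/3)
obs 2: x=1 → posterior Dirichlet(5/2, 4, 8/3)
obs 3: x=0 → posterior Dirichlet(7/2, 4, 8/3)
obs 4: x=2 → posterior Dirichlet(7/2, 4, 11/3)

15/49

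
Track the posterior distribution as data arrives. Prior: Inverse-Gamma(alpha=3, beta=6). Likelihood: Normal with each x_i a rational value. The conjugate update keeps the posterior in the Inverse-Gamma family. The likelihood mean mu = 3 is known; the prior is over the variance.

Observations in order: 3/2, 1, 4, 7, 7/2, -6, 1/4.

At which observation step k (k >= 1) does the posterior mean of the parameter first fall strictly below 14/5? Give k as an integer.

k = 3

obs 1: x=3/2 → posterior Inverse-Gamma(7/2, 57/8)
obs 2: x=1 → posterior Inverse-Gamma(4, 73/8)
obs 3: x=4 → posterior Inverse-Gamma(9/2, 77/8)
obs 4: x=7 → posterior Inverse-Gamma(5, 141/8)
obs 5: x=7/2 → posterior Inverse-Gamma(11/2, 71/4)
obs 6: x=-6 → posterior Inverse-Gamma(6, 233/4)
obs 7: x=1/4 → posterior Inverse-Gamma(13/2, 1985/32)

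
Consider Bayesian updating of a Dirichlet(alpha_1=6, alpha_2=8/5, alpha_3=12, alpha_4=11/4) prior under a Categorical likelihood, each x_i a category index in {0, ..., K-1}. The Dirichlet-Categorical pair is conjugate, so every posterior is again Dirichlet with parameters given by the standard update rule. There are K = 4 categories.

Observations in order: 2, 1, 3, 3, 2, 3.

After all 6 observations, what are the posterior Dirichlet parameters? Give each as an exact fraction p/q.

obs 1: x=2 → posterior Dirichlet(6, 8/5, 13, 11/4)
obs 2: x=1 → posterior Dirichlet(6, 13/5, 13, 11/4)
obs 3: x=3 → posterior Dirichlet(6, 13/5, 13, 15/4)
obs 4: x=3 → posterior Dirichlet(6, 13/5, 13, 19/4)
obs 5: x=2 → posterior Dirichlet(6, 13/5, 14, 19/4)
obs 6: x=3 → posterior Dirichlet(6, 13/5, 14, 23/4)

alpha_1=6, alpha_2=13/5, alpha_3=14, alpha_4=23/4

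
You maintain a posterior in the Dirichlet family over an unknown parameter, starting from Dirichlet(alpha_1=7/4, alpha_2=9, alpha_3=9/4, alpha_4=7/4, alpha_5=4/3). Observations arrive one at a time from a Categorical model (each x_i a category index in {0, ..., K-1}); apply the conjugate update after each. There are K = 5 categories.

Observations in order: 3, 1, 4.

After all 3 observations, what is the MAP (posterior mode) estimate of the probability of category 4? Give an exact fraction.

obs 1: x=3 → posterior Dirichlet(7/4, 9, 9/4, 11/4, 4/3)
obs 2: x=1 → posterior Dirichlet(7/4, 10, 9/4, 11/4, 4/3)
obs 3: x=4 → posterior Dirichlet(7/4, 10, 9/4, 11/4, 7/3)

16/169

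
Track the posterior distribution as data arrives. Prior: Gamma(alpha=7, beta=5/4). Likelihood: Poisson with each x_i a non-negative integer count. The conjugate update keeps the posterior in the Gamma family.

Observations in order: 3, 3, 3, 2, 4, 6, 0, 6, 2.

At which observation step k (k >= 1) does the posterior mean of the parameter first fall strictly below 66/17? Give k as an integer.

obs 1: x=3 → posterior Gamma(10, 9/4)
obs 2: x=3 → posterior Gamma(13, 13/4)
obs 3: x=3 → posterior Gamma(16, 17/4)
obs 4: x=2 → posterior Gamma(18, 21/4)
obs 5: x=4 → posterior Gamma(22, 25/4)
obs 6: x=6 → posterior Gamma(28, 29/4)
obs 7: x=0 → posterior Gamma(28, 33/4)
obs 8: x=6 → posterior Gamma(34, 37/4)
obs 9: x=2 → posterior Gamma(36, 41/4)

k = 3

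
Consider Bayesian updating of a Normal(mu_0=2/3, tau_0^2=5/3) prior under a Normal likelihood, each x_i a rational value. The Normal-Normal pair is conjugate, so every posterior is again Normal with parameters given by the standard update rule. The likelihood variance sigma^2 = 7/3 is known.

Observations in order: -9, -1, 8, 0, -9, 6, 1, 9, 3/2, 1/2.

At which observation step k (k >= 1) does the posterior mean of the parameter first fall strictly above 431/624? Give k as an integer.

obs 1: x=-9 → posterior Normal(-121/36, 35/36)
obs 2: x=-1 → posterior Normal(-8/3, 35/51)
obs 3: x=8 → posterior Normal(-8/33, 35/66)
obs 4: x=0 → posterior Normal(-16/81, 35/81)
obs 5: x=-9 → posterior Normal(-151/96, 35/96)
obs 6: x=6 → posterior Normal(-61/111, 35/111)
obs 7: x=1 → posterior Normal(-23/63, 5/18)
obs 8: x=9 → posterior Normal(89/141, 35/141)
obs 9: x=3/2 → posterior Normal(223/312, 35/156)
obs 10: x=1/2 → posterior Normal(119/171, 35/171)

k = 9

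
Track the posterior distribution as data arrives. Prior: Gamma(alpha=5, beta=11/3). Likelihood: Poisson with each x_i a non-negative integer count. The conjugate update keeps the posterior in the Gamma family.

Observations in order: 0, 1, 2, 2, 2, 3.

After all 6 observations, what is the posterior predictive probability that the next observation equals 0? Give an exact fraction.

obs 1: x=0 → posterior Gamma(5, 14/3)
obs 2: x=1 → posterior Gamma(6, 17/3)
obs 3: x=2 → posterior Gamma(8, 20/3)
obs 4: x=2 → posterior Gamma(10, 23/3)
obs 5: x=2 → posterior Gamma(12, 26/3)
obs 6: x=3 → posterior Gamma(15, 29/3)

8629188747598184440949/37778931862957161709568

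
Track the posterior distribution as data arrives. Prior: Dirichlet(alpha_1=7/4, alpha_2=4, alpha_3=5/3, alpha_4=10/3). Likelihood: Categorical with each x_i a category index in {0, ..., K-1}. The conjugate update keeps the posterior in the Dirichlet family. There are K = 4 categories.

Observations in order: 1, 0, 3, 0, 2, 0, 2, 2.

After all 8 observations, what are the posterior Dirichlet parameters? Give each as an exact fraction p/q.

alpha_1=19/4, alpha_2=5, alpha_3=14/3, alpha_4=13/3

obs 1: x=1 → posterior Dirichlet(7/4, 5, 5/3, 10/3)
obs 2: x=0 → posterior Dirichlet(11/4, 5, 5/3, 10/3)
obs 3: x=3 → posterior Dirichlet(11/4, 5, 5/3, 13/3)
obs 4: x=0 → posterior Dirichlet(15/4, 5, 5/3, 13/3)
obs 5: x=2 → posterior Dirichlet(15/4, 5, 8/3, 13/3)
obs 6: x=0 → posterior Dirichlet(19/4, 5, 8/3, 13/3)
obs 7: x=2 → posterior Dirichlet(19/4, 5, 11/3, 13/3)
obs 8: x=2 → posterior Dirichlet(19/4, 5, 14/3, 13/3)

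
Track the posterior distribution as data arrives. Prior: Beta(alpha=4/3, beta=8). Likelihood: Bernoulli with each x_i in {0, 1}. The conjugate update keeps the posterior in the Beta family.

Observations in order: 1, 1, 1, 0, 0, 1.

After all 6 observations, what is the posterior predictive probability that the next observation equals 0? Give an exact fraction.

15/23

obs 1: x=1 → posterior Beta(7/3, 8)
obs 2: x=1 → posterior Beta(10/3, 8)
obs 3: x=1 → posterior Beta(13/3, 8)
obs 4: x=0 → posterior Beta(13/3, 9)
obs 5: x=0 → posterior Beta(13/3, 10)
obs 6: x=1 → posterior Beta(16/3, 10)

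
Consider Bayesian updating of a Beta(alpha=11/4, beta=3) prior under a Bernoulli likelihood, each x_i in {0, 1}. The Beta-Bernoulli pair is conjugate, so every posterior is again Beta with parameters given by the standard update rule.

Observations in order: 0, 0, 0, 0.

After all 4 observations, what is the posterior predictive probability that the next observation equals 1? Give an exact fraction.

obs 1: x=0 → posterior Beta(11/4, 4)
obs 2: x=0 → posterior Beta(11/4, 5)
obs 3: x=0 → posterior Beta(11/4, 6)
obs 4: x=0 → posterior Beta(11/4, 7)

11/39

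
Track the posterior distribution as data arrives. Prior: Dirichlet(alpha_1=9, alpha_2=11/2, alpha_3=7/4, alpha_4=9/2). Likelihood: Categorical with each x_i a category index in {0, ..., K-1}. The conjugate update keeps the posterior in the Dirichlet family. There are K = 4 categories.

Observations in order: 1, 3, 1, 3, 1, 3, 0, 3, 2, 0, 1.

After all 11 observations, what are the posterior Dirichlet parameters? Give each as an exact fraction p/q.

obs 1: x=1 → posterior Dirichlet(9, 13/2, 7/4, 9/2)
obs 2: x=3 → posterior Dirichlet(9, 13/2, 7/4, 11/2)
obs 3: x=1 → posterior Dirichlet(9, 15/2, 7/4, 11/2)
obs 4: x=3 → posterior Dirichlet(9, 15/2, 7/4, 13/2)
obs 5: x=1 → posterior Dirichlet(9, 17/2, 7/4, 13/2)
obs 6: x=3 → posterior Dirichlet(9, 17/2, 7/4, 15/2)
obs 7: x=0 → posterior Dirichlet(10, 17/2, 7/4, 15/2)
obs 8: x=3 → posterior Dirichlet(10, 17/2, 7/4, 17/2)
obs 9: x=2 → posterior Dirichlet(10, 17/2, 11/4, 17/2)
obs 10: x=0 → posterior Dirichlet(11, 17/2, 11/4, 17/2)
obs 11: x=1 → posterior Dirichlet(11, 19/2, 11/4, 17/2)

alpha_1=11, alpha_2=19/2, alpha_3=11/4, alpha_4=17/2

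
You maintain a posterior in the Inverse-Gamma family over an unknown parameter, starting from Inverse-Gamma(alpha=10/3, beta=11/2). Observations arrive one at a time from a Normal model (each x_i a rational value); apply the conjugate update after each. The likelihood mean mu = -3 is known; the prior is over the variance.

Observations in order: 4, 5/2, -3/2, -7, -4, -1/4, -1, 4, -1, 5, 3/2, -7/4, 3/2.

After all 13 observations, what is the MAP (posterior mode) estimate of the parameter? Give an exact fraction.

obs 1: x=4 → posterior Inverse-Gamma(23/6, 30)
obs 2: x=5/2 → posterior Inverse-Gamma(13/3, 361/8)
obs 3: x=-3/2 → posterior Inverse-Gamma(29/6, 185/4)
obs 4: x=-7 → posterior Inverse-Gamma(16/3, 217/4)
obs 5: x=-4 → posterior Inverse-Gamma(35/6, 219/4)
obs 6: x=-1/4 → posterior Inverse-Gamma(19/3, 1873/32)
obs 7: x=-1 → posterior Inverse-Gamma(41/6, 1937/32)
obs 8: x=4 → posterior Inverse-Gamma(22/3, 2721/32)
obs 9: x=-1 → posterior Inverse-Gamma(47/6, 2785/32)
obs 10: x=5 → posterior Inverse-Gamma(25/3, 3809/32)
obs 11: x=3/2 → posterior Inverse-Gamma(53/6, 4133/32)
obs 12: x=-7/4 → posterior Inverse-Gamma(28/3, 2079/16)
obs 13: x=3/2 → posterior Inverse-Gamma(59/6, 2241/16)

6723/520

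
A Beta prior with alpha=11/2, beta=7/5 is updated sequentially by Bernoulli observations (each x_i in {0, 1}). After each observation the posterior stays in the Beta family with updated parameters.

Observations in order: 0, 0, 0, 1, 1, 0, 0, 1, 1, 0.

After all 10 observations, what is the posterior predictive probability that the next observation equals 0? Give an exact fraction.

74/169

obs 1: x=0 → posterior Beta(11/2, 12/5)
obs 2: x=0 → posterior Beta(11/2, 17/5)
obs 3: x=0 → posterior Beta(11/2, 22/5)
obs 4: x=1 → posterior Beta(13/2, 22/5)
obs 5: x=1 → posterior Beta(15/2, 22/5)
obs 6: x=0 → posterior Beta(15/2, 27/5)
obs 7: x=0 → posterior Beta(15/2, 32/5)
obs 8: x=1 → posterior Beta(17/2, 32/5)
obs 9: x=1 → posterior Beta(19/2, 32/5)
obs 10: x=0 → posterior Beta(19/2, 37/5)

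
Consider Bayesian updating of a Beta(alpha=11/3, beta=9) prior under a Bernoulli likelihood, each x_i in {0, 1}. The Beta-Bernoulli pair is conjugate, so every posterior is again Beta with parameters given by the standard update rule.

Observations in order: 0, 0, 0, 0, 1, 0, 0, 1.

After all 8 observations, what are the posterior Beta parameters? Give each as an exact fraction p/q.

alpha=17/3, beta=15

obs 1: x=0 → posterior Beta(11/3, 10)
obs 2: x=0 → posterior Beta(11/3, 11)
obs 3: x=0 → posterior Beta(11/3, 12)
obs 4: x=0 → posterior Beta(11/3, 13)
obs 5: x=1 → posterior Beta(14/3, 13)
obs 6: x=0 → posterior Beta(14/3, 14)
obs 7: x=0 → posterior Beta(14/3, 15)
obs 8: x=1 → posterior Beta(17/3, 15)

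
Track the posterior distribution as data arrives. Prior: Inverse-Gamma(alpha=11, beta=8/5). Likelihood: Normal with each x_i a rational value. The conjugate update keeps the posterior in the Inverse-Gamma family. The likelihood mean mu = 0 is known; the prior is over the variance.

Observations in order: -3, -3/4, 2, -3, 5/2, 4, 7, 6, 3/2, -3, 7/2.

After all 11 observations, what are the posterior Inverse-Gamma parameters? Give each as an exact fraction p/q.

obs 1: x=-3 → posterior Inverse-Gamma(23/2, 61/10)
obs 2: x=-3/4 → posterior Inverse-Gamma(12, 1021/160)
obs 3: x=2 → posterior Inverse-Gamma(25/2, 1341/160)
obs 4: x=-3 → posterior Inverse-Gamma(13, 2061/160)
obs 5: x=5/2 → posterior Inverse-Gamma(27/2, 2561/160)
obs 6: x=4 → posterior Inverse-Gamma(14, 3841/160)
obs 7: x=7 → posterior Inverse-Gamma(29/2, 7761/160)
obs 8: x=6 → posterior Inverse-Gamma(15, 10641/160)
obs 9: x=3/2 → posterior Inverse-Gamma(31/2, 10821/160)
obs 10: x=-3 → posterior Inverse-Gamma(16, 11541/160)
obs 11: x=7/2 → posterior Inverse-Gamma(33/2, 12521/160)

alpha=33/2, beta=12521/160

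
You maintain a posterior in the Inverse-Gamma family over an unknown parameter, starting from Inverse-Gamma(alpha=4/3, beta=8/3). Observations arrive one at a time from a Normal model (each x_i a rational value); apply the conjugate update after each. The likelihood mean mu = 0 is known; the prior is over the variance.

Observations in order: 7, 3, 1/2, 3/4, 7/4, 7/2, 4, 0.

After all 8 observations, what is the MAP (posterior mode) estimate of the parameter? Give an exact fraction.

obs 1: x=7 → posterior Inverse-Gamma(11/6, 163/6)
obs 2: x=3 → posterior Inverse-Gamma(7/3, 95/3)
obs 3: x=1/2 → posterior Inverse-Gamma(17/6, 763/24)
obs 4: x=3/4 → posterior Inverse-Gamma(10/3, 3079/96)
obs 5: x=7/4 → posterior Inverse-Gamma(23/6, 1613/48)
obs 6: x=7/2 → posterior Inverse-Gamma(13/3, 1907/48)
obs 7: x=4 → posterior Inverse-Gamma(29/6, 2291/48)
obs 8: x=0 → posterior Inverse-Gamma(16/3, 2291/48)

2291/304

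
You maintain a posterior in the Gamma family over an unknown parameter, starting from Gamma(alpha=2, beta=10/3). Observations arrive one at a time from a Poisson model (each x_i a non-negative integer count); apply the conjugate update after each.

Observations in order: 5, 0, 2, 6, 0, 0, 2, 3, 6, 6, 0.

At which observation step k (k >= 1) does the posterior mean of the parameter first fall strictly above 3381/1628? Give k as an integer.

obs 1: x=5 → posterior Gamma(7, 13/3)
obs 2: x=0 → posterior Gamma(7, 16/3)
obs 3: x=2 → posterior Gamma(9, 19/3)
obs 4: x=6 → posterior Gamma(15, 22/3)
obs 5: x=0 → posterior Gamma(15, 25/3)
obs 6: x=0 → posterior Gamma(15, 28/3)
obs 7: x=2 → posterior Gamma(17, 31/3)
obs 8: x=3 → posterior Gamma(20, 34/3)
obs 9: x=6 → posterior Gamma(26, 37/3)
obs 10: x=6 → posterior Gamma(32, 40/3)
obs 11: x=0 → posterior Gamma(32, 43/3)

k = 9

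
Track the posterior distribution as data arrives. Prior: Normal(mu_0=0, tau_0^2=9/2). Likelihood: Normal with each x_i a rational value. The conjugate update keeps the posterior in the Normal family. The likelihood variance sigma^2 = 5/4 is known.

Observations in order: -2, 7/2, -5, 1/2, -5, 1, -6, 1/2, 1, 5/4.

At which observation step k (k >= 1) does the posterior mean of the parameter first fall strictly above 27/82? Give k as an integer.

obs 1: x=-2 → posterior Normal(-36/23, 45/46)
obs 2: x=7/2 → posterior Normal(27/41, 45/82)
obs 3: x=-5 → posterior Normal(-63/59, 45/118)
obs 4: x=1/2 → posterior Normal(-54/77, 45/154)
obs 5: x=-5 → posterior Normal(-144/95, 9/38)
obs 6: x=1 → posterior Normal(-126/113, 45/226)
obs 7: x=-6 → posterior Normal(-234/131, 45/262)
obs 8: x=1/2 → posterior Normal(-225/149, 45/298)
obs 9: x=1 → posterior Normal(-207/167, 45/334)
obs 10: x=5/4 → posterior Normal(-369/370, 9/74)

k = 2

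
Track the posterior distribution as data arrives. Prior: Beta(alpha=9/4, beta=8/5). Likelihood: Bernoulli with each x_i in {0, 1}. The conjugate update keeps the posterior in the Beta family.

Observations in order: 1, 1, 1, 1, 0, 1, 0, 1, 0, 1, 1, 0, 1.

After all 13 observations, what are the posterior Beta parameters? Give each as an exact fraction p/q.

obs 1: x=1 → posterior Beta(13/4, 8/5)
obs 2: x=1 → posterior Beta(17/4, 8/5)
obs 3: x=1 → posterior Beta(21/4, 8/5)
obs 4: x=1 → posterior Beta(25/4, 8/5)
obs 5: x=0 → posterior Beta(25/4, 13/5)
obs 6: x=1 → posterior Beta(29/4, 13/5)
obs 7: x=0 → posterior Beta(29/4, 18/5)
obs 8: x=1 → posterior Beta(33/4, 18/5)
obs 9: x=0 → posterior Beta(33/4, 23/5)
obs 10: x=1 → posterior Beta(37/4, 23/5)
obs 11: x=1 → posterior Beta(41/4, 23/5)
obs 12: x=0 → posterior Beta(41/4, 28/5)
obs 13: x=1 → posterior Beta(45/4, 28/5)

alpha=45/4, beta=28/5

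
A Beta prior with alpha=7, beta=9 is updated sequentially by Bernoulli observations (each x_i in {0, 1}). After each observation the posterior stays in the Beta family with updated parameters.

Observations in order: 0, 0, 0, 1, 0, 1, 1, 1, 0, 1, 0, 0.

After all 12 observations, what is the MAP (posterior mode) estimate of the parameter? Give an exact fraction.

obs 1: x=0 → posterior Beta(7, 10)
obs 2: x=0 → posterior Beta(7, 11)
obs 3: x=0 → posterior Beta(7, 12)
obs 4: x=1 → posterior Beta(8, 12)
obs 5: x=0 → posterior Beta(8, 13)
obs 6: x=1 → posterior Beta(9, 13)
obs 7: x=1 → posterior Beta(10, 13)
obs 8: x=1 → posterior Beta(11, 13)
obs 9: x=0 → posterior Beta(11, 14)
obs 10: x=1 → posterior Beta(12, 14)
obs 11: x=0 → posterior Beta(12, 15)
obs 12: x=0 → posterior Beta(12, 16)

11/26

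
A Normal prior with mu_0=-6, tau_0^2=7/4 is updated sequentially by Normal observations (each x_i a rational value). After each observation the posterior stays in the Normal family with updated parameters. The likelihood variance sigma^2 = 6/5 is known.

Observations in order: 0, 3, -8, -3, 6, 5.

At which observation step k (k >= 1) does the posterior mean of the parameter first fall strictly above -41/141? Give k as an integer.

k = 6

obs 1: x=0 → posterior Normal(-144/59, 42/59)
obs 2: x=3 → posterior Normal(-39/94, 21/47)
obs 3: x=-8 → posterior Normal(-319/129, 14/43)
obs 4: x=-3 → posterior Normal(-106/41, 21/82)
obs 5: x=6 → posterior Normal(-214/199, 42/199)
obs 6: x=5 → posterior Normal(-1/6, 7/39)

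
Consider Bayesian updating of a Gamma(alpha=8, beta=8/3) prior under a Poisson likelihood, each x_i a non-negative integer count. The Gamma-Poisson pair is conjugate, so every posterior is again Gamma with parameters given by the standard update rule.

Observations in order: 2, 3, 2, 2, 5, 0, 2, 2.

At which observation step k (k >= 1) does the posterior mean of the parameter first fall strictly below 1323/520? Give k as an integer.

obs 1: x=2 → posterior Gamma(10, 11/3)
obs 2: x=3 → posterior Gamma(13, 14/3)
obs 3: x=2 → posterior Gamma(15, 17/3)
obs 4: x=2 → posterior Gamma(17, 20/3)
obs 5: x=5 → posterior Gamma(22, 23/3)
obs 6: x=0 → posterior Gamma(22, 26/3)
obs 7: x=2 → posterior Gamma(24, 29/3)
obs 8: x=2 → posterior Gamma(26, 32/3)

k = 6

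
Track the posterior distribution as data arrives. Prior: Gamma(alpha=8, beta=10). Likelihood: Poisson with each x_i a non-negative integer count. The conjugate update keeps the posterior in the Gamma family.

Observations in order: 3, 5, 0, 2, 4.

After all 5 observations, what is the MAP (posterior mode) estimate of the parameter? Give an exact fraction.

obs 1: x=3 → posterior Gamma(11, 11)
obs 2: x=5 → posterior Gamma(16, 12)
obs 3: x=0 → posterior Gamma(16, 13)
obs 4: x=2 → posterior Gamma(18, 14)
obs 5: x=4 → posterior Gamma(22, 15)

7/5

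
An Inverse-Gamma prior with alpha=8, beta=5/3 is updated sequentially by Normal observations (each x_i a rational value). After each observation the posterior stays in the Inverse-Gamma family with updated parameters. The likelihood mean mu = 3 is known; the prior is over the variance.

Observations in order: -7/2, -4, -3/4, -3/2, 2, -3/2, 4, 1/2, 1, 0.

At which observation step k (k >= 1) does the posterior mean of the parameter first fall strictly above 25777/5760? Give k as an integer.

obs 1: x=-7/2 → posterior Inverse-Gamma(17/2, 547/24)
obs 2: x=-4 → posterior Inverse-Gamma(9, 1135/24)
obs 3: x=-3/4 → posterior Inverse-Gamma(19/2, 5215/96)
obs 4: x=-3/2 → posterior Inverse-Gamma(10, 6187/96)
obs 5: x=2 → posterior Inverse-Gamma(21/2, 6235/96)
obs 6: x=-3/2 → posterior Inverse-Gamma(11, 7207/96)
obs 7: x=4 → posterior Inverse-Gamma(23/2, 7255/96)
obs 8: x=1/2 → posterior Inverse-Gamma(12, 7555/96)
obs 9: x=1 → posterior Inverse-Gamma(25/2, 7747/96)
obs 10: x=0 → posterior Inverse-Gamma(13, 8179/96)

k = 2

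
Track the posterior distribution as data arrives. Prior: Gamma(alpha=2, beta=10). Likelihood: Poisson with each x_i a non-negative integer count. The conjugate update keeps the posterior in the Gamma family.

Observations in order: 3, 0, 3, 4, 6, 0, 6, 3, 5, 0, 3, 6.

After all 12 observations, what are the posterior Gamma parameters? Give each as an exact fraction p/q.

obs 1: x=3 → posterior Gamma(5, 11)
obs 2: x=0 → posterior Gamma(5, 12)
obs 3: x=3 → posterior Gamma(8, 13)
obs 4: x=4 → posterior Gamma(12, 14)
obs 5: x=6 → posterior Gamma(18, 15)
obs 6: x=0 → posterior Gamma(18, 16)
obs 7: x=6 → posterior Gamma(24, 17)
obs 8: x=3 → posterior Gamma(27, 18)
obs 9: x=5 → posterior Gamma(32, 19)
obs 10: x=0 → posterior Gamma(32, 20)
obs 11: x=3 → posterior Gamma(35, 21)
obs 12: x=6 → posterior Gamma(41, 22)

alpha=41, beta=22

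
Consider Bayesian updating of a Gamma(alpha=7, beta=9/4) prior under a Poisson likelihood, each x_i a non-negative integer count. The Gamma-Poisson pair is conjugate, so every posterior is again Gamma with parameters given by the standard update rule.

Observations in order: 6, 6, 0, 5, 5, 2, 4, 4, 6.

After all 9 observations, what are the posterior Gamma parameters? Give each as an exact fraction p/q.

alpha=45, beta=45/4

obs 1: x=6 → posterior Gamma(13, 13/4)
obs 2: x=6 → posterior Gamma(19, 17/4)
obs 3: x=0 → posterior Gamma(19, 21/4)
obs 4: x=5 → posterior Gamma(24, 25/4)
obs 5: x=5 → posterior Gamma(29, 29/4)
obs 6: x=2 → posterior Gamma(31, 33/4)
obs 7: x=4 → posterior Gamma(35, 37/4)
obs 8: x=4 → posterior Gamma(39, 41/4)
obs 9: x=6 → posterior Gamma(45, 45/4)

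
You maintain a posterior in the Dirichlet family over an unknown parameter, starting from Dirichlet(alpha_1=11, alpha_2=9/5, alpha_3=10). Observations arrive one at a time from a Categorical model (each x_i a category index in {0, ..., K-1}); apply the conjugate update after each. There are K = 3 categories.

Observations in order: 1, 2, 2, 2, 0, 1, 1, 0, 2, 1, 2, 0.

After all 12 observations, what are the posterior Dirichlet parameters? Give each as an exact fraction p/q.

alpha_1=14, alpha_2=29/5, alpha_3=15

obs 1: x=1 → posterior Dirichlet(11, 14/5, 10)
obs 2: x=2 → posterior Dirichlet(11, 14/5, 11)
obs 3: x=2 → posterior Dirichlet(11, 14/5, 12)
obs 4: x=2 → posterior Dirichlet(11, 14/5, 13)
obs 5: x=0 → posterior Dirichlet(12, 14/5, 13)
obs 6: x=1 → posterior Dirichlet(12, 19/5, 13)
obs 7: x=1 → posterior Dirichlet(12, 24/5, 13)
obs 8: x=0 → posterior Dirichlet(13, 24/5, 13)
obs 9: x=2 → posterior Dirichlet(13, 24/5, 14)
obs 10: x=1 → posterior Dirichlet(13, 29/5, 14)
obs 11: x=2 → posterior Dirichlet(13, 29/5, 15)
obs 12: x=0 → posterior Dirichlet(14, 29/5, 15)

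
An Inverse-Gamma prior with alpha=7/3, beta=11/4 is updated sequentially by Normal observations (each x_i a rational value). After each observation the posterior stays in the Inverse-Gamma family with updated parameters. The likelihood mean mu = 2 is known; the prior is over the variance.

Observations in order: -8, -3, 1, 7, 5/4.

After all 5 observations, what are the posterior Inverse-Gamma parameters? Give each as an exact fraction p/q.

alpha=29/6, beta=2513/32

obs 1: x=-8 → posterior Inverse-Gamma(17/6, 211/4)
obs 2: x=-3 → posterior Inverse-Gamma(10/3, 261/4)
obs 3: x=1 → posterior Inverse-Gamma(23/6, 263/4)
obs 4: x=7 → posterior Inverse-Gamma(13/3, 313/4)
obs 5: x=5/4 → posterior Inverse-Gamma(29/6, 2513/32)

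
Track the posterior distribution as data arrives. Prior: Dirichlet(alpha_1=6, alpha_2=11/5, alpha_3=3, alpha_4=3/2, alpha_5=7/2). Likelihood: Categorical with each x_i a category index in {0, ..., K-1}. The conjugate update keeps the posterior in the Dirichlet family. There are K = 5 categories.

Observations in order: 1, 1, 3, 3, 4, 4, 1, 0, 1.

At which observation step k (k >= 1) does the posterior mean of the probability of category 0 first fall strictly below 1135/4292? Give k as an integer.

k = 7

obs 1: x=1 → posterior Dirichlet(6, 16/5, 3, 3/2, 7/2)
obs 2: x=1 → posterior Dirichlet(6, 21/5, 3, 3/2, 7/2)
obs 3: x=3 → posterior Dirichlet(6, 21/5, 3, 5/2, 7/2)
obs 4: x=3 → posterior Dirichlet(6, 21/5, 3, 7/2, 7/2)
obs 5: x=4 → posterior Dirichlet(6, 21/5, 3, 7/2, 9/2)
obs 6: x=4 → posterior Dirichlet(6, 21/5, 3, 7/2, 11/2)
obs 7: x=1 → posterior Dirichlet(6, 26/5, 3, 7/2, 11/2)
obs 8: x=0 → posterior Dirichlet(7, 26/5, 3, 7/2, 11/2)
obs 9: x=1 → posterior Dirichlet(7, 31/5, 3, 7/2, 11/2)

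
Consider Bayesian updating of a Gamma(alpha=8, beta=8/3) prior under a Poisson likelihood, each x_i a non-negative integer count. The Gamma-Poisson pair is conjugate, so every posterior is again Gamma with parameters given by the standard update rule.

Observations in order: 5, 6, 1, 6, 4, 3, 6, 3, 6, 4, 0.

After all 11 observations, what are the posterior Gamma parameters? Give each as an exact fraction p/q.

alpha=52, beta=41/3

obs 1: x=5 → posterior Gamma(13, 11/3)
obs 2: x=6 → posterior Gamma(19, 14/3)
obs 3: x=1 → posterior Gamma(20, 17/3)
obs 4: x=6 → posterior Gamma(26, 20/3)
obs 5: x=4 → posterior Gamma(30, 23/3)
obs 6: x=3 → posterior Gamma(33, 26/3)
obs 7: x=6 → posterior Gamma(39, 29/3)
obs 8: x=3 → posterior Gamma(42, 32/3)
obs 9: x=6 → posterior Gamma(48, 35/3)
obs 10: x=4 → posterior Gamma(52, 38/3)
obs 11: x=0 → posterior Gamma(52, 41/3)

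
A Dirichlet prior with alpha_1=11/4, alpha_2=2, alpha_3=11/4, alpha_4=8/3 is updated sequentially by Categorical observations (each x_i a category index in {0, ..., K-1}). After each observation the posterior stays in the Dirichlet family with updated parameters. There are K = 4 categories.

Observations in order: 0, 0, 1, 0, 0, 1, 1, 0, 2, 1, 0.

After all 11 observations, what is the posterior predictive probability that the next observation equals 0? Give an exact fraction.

obs 1: x=0 → posterior Dirichlet(15/4, 2, 11/4, 8/3)
obs 2: x=0 → posterior Dirichlet(19/4, 2, 11/4, 8/3)
obs 3: x=1 → posterior Dirichlet(19/4, 3, 11/4, 8/3)
obs 4: x=0 → posterior Dirichlet(23/4, 3, 11/4, 8/3)
obs 5: x=0 → posterior Dirichlet(27/4, 3, 11/4, 8/3)
obs 6: x=1 → posterior Dirichlet(27/4, 4, 11/4, 8/3)
obs 7: x=1 → posterior Dirichlet(27/4, 5, 11/4, 8/3)
obs 8: x=0 → posterior Dirichlet(31/4, 5, 11/4, 8/3)
obs 9: x=2 → posterior Dirichlet(31/4, 5, 15/4, 8/3)
obs 10: x=1 → posterior Dirichlet(31/4, 6, 15/4, 8/3)
obs 11: x=0 → posterior Dirichlet(35/4, 6, 15/4, 8/3)

105/254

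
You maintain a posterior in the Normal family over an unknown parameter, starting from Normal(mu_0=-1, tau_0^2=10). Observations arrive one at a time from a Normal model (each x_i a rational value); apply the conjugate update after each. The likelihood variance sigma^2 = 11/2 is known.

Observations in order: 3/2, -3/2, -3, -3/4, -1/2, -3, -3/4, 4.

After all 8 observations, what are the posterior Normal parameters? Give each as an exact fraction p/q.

mu_0=-91/171, tau_0^2=110/171

obs 1: x=3/2 → posterior Normal(19/31, 110/31)
obs 2: x=-3/2 → posterior Normal(-11/51, 110/51)
obs 3: x=-3 → posterior Normal(-1, 110/71)
obs 4: x=-3/4 → posterior Normal(-86/91, 110/91)
obs 5: x=-1/2 → posterior Normal(-32/37, 110/111)
obs 6: x=-3 → posterior Normal(-156/131, 110/131)
obs 7: x=-3/4 → posterior Normal(-171/151, 110/151)
obs 8: x=4 → posterior Normal(-91/171, 110/171)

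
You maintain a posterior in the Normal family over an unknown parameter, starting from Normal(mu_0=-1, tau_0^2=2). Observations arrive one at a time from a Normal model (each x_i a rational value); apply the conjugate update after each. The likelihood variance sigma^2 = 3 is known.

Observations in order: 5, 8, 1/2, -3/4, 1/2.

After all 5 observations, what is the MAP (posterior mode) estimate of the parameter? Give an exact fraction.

obs 1: x=5 → posterior Normal(7/5, 6/5)
obs 2: x=8 → posterior Normal(23/7, 6/7)
obs 3: x=1/2 → posterior Normal(8/3, 2/3)
obs 4: x=-3/4 → posterior Normal(45/22, 6/11)
obs 5: x=1/2 → posterior Normal(47/26, 6/13)

47/26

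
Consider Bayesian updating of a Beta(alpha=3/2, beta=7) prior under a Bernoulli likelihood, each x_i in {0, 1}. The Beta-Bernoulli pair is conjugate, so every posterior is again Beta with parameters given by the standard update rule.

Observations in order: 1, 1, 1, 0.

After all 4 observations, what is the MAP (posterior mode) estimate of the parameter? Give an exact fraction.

1/3

obs 1: x=1 → posterior Beta(5/2, 7)
obs 2: x=1 → posterior Beta(7/2, 7)
obs 3: x=1 → posterior Beta(9/2, 7)
obs 4: x=0 → posterior Beta(9/2, 8)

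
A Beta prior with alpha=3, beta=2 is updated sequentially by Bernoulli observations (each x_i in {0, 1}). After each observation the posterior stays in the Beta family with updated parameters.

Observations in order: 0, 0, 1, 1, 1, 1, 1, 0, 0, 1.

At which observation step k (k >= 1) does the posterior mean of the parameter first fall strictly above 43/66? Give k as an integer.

obs 1: x=0 → posterior Beta(3, 3)
obs 2: x=0 → posterior Beta(3, 4)
obs 3: x=1 → posterior Beta(4, 4)
obs 4: x=1 → posterior Beta(5, 4)
obs 5: x=1 → posterior Beta(6, 4)
obs 6: x=1 → posterior Beta(7, 4)
obs 7: x=1 → posterior Beta(8, 4)
obs 8: x=0 → posterior Beta(8, 5)
obs 9: x=0 → posterior Beta(8, 6)
obs 10: x=1 → posterior Beta(9, 6)

k = 7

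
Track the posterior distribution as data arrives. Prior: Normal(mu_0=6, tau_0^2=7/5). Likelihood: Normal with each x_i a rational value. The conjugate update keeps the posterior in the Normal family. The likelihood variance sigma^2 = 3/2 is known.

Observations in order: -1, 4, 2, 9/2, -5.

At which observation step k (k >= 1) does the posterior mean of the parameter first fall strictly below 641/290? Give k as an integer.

k = 5

obs 1: x=-1 → posterior Normal(76/29, 21/29)
obs 2: x=4 → posterior Normal(132/43, 21/43)
obs 3: x=2 → posterior Normal(160/57, 7/19)
obs 4: x=9/2 → posterior Normal(223/71, 21/71)
obs 5: x=-5 → posterior Normal(9/5, 21/85)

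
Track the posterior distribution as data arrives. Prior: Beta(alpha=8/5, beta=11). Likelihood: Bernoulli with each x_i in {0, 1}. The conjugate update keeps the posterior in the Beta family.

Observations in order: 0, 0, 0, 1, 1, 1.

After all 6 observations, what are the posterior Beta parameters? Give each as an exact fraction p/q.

obs 1: x=0 → posterior Beta(8/5, 12)
obs 2: x=0 → posterior Beta(8/5, 13)
obs 3: x=0 → posterior Beta(8/5, 14)
obs 4: x=1 → posterior Beta(13/5, 14)
obs 5: x=1 → posterior Beta(18/5, 14)
obs 6: x=1 → posterior Beta(23/5, 14)

alpha=23/5, beta=14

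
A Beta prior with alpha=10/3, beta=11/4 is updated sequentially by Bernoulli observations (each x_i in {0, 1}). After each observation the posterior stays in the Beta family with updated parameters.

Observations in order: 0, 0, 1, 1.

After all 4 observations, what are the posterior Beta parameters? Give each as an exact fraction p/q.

obs 1: x=0 → posterior Beta(10/3, 15/4)
obs 2: x=0 → posterior Beta(10/3, 19/4)
obs 3: x=1 → posterior Beta(13/3, 19/4)
obs 4: x=1 → posterior Beta(16/3, 19/4)

alpha=16/3, beta=19/4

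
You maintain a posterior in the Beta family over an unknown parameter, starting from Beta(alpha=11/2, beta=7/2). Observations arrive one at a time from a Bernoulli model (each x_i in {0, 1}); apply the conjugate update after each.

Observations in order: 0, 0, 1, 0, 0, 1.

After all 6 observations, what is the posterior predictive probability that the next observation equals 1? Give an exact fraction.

obs 1: x=0 → posterior Beta(11/2, 9/2)
obs 2: x=0 → posterior Beta(11/2, 11/2)
obs 3: x=1 → posterior Beta(13/2, 11/2)
obs 4: x=0 → posterior Beta(13/2, 13/2)
obs 5: x=0 → posterior Beta(13/2, 15/2)
obs 6: x=1 → posterior Beta(15/2, 15/2)

1/2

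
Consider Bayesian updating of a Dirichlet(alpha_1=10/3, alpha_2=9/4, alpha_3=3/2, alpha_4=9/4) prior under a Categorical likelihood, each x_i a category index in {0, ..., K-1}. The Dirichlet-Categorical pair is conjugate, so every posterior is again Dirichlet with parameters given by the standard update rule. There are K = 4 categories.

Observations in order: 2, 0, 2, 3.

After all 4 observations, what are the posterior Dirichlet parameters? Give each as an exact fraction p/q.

obs 1: x=2 → posterior Dirichlet(10/3, 9/4, 5/2, 9/4)
obs 2: x=0 → posterior Dirichlet(13/3, 9/4, 5/2, 9/4)
obs 3: x=2 → posterior Dirichlet(13/3, 9/4, 7/2, 9/4)
obs 4: x=3 → posterior Dirichlet(13/3, 9/4, 7/2, 13/4)

alpha_1=13/3, alpha_2=9/4, alpha_3=7/2, alpha_4=13/4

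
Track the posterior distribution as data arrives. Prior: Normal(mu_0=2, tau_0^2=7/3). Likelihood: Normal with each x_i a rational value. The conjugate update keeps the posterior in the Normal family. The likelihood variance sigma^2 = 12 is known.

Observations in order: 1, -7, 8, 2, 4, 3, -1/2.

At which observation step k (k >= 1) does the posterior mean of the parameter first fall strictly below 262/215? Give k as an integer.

k = 2

obs 1: x=1 → posterior Normal(79/43, 84/43)
obs 2: x=-7 → posterior Normal(3/5, 42/25)
obs 3: x=8 → posterior Normal(86/57, 28/19)
obs 4: x=2 → posterior Normal(25/16, 21/16)
obs 5: x=4 → posterior Normal(128/71, 84/71)
obs 6: x=3 → posterior Normal(149/78, 14/13)
obs 7: x=-1/2 → posterior Normal(291/170, 84/85)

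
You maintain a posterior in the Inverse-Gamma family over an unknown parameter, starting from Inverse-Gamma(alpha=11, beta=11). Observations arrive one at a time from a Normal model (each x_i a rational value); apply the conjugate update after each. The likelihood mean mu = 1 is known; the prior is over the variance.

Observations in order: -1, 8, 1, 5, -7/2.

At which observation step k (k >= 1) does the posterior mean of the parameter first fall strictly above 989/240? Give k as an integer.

k = 5

obs 1: x=-1 → posterior Inverse-Gamma(23/2, 13)
obs 2: x=8 → posterior Inverse-Gamma(12, 75/2)
obs 3: x=1 → posterior Inverse-Gamma(25/2, 75/2)
obs 4: x=5 → posterior Inverse-Gamma(13, 91/2)
obs 5: x=-7/2 → posterior Inverse-Gamma(27/2, 445/8)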